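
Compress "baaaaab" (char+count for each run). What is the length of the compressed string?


Input: baaaaab
Runs:
  'b' x 1 => "b1"
  'a' x 5 => "a5"
  'b' x 1 => "b1"
Compressed: "b1a5b1"
Compressed length: 6

6


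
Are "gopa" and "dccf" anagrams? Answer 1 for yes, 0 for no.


Strings: "gopa", "dccf"
Sorted first:  agop
Sorted second: ccdf
Differ at position 0: 'a' vs 'c' => not anagrams

0


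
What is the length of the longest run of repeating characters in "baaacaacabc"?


Input: "baaacaacabc"
Scanning for longest run:
  Position 1 ('a'): new char, reset run to 1
  Position 2 ('a'): continues run of 'a', length=2
  Position 3 ('a'): continues run of 'a', length=3
  Position 4 ('c'): new char, reset run to 1
  Position 5 ('a'): new char, reset run to 1
  Position 6 ('a'): continues run of 'a', length=2
  Position 7 ('c'): new char, reset run to 1
  Position 8 ('a'): new char, reset run to 1
  Position 9 ('b'): new char, reset run to 1
  Position 10 ('c'): new char, reset run to 1
Longest run: 'a' with length 3

3


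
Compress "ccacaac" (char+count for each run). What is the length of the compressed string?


Input: ccacaac
Runs:
  'c' x 2 => "c2"
  'a' x 1 => "a1"
  'c' x 1 => "c1"
  'a' x 2 => "a2"
  'c' x 1 => "c1"
Compressed: "c2a1c1a2c1"
Compressed length: 10

10


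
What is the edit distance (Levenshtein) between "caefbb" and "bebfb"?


Computing edit distance: "caefbb" -> "bebfb"
DP table:
           b    e    b    f    b
      0    1    2    3    4    5
  c   1    1    2    3    4    5
  a   2    2    2    3    4    5
  e   3    3    2    3    4    5
  f   4    4    3    3    3    4
  b   5    4    4    3    4    3
  b   6    5    5    4    4    4
Edit distance = dp[6][5] = 4

4


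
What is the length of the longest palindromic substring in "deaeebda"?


Input: "deaeebda"
Checking substrings for palindromes:
  [1:4] "eae" (len 3) => palindrome
  [3:5] "ee" (len 2) => palindrome
Longest palindromic substring: "eae" with length 3

3


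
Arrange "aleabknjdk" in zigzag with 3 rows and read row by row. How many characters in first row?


Zigzag "aleabknjdk" into 3 rows:
Placing characters:
  'a' => row 0
  'l' => row 1
  'e' => row 2
  'a' => row 1
  'b' => row 0
  'k' => row 1
  'n' => row 2
  'j' => row 1
  'd' => row 0
  'k' => row 1
Rows:
  Row 0: "abd"
  Row 1: "lakjk"
  Row 2: "en"
First row length: 3

3


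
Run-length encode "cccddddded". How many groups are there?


Input: cccddddded
Scanning for consecutive runs:
  Group 1: 'c' x 3 (positions 0-2)
  Group 2: 'd' x 5 (positions 3-7)
  Group 3: 'e' x 1 (positions 8-8)
  Group 4: 'd' x 1 (positions 9-9)
Total groups: 4

4


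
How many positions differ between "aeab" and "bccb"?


Comparing "aeab" and "bccb" position by position:
  Position 0: 'a' vs 'b' => DIFFER
  Position 1: 'e' vs 'c' => DIFFER
  Position 2: 'a' vs 'c' => DIFFER
  Position 3: 'b' vs 'b' => same
Positions that differ: 3

3


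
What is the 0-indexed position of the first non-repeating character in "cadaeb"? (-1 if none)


Input: cadaeb
Character frequencies:
  'a': 2
  'b': 1
  'c': 1
  'd': 1
  'e': 1
Scanning left to right for freq == 1:
  Position 0 ('c'): unique! => answer = 0

0


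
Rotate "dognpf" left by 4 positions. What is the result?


Input: "dognpf", rotate left by 4
First 4 characters: "dogn"
Remaining characters: "pf"
Concatenate remaining + first: "pf" + "dogn" = "pfdogn"

pfdogn


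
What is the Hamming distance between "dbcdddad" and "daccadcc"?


Comparing "dbcdddad" and "daccadcc" position by position:
  Position 0: 'd' vs 'd' => same
  Position 1: 'b' vs 'a' => differ
  Position 2: 'c' vs 'c' => same
  Position 3: 'd' vs 'c' => differ
  Position 4: 'd' vs 'a' => differ
  Position 5: 'd' vs 'd' => same
  Position 6: 'a' vs 'c' => differ
  Position 7: 'd' vs 'c' => differ
Total differences (Hamming distance): 5

5


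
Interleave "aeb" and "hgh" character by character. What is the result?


Interleaving "aeb" and "hgh":
  Position 0: 'a' from first, 'h' from second => "ah"
  Position 1: 'e' from first, 'g' from second => "eg"
  Position 2: 'b' from first, 'h' from second => "bh"
Result: ahegbh

ahegbh


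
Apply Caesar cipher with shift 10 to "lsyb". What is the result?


Caesar cipher: shift "lsyb" by 10
  'l' (pos 11) + 10 = pos 21 = 'v'
  's' (pos 18) + 10 = pos 2 = 'c'
  'y' (pos 24) + 10 = pos 8 = 'i'
  'b' (pos 1) + 10 = pos 11 = 'l'
Result: vcil

vcil


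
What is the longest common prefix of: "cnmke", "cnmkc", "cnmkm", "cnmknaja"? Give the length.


Words: cnmke, cnmkc, cnmkm, cnmknaja
  Position 0: all 'c' => match
  Position 1: all 'n' => match
  Position 2: all 'm' => match
  Position 3: all 'k' => match
  Position 4: ('e', 'c', 'm', 'n') => mismatch, stop
LCP = "cnmk" (length 4)

4


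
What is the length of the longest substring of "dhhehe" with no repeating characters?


Input: "dhhehe"
Sliding window (track last position of each char):
  Position 0 ('d'): window [0,0] length 1 -- new best
  Position 1 ('h'): window [0,1] length 2 -- new best
  Position 2 ('h'): repeat (last at 1), move window start to 2
  Position 2 ('h'): window [2,2] length 1
  Position 3 ('e'): window [2,3] length 2
  Position 4 ('h'): repeat (last at 2), move window start to 3
  Position 4 ('h'): window [3,4] length 2
  Position 5 ('e'): repeat (last at 3), move window start to 4
  Position 5 ('e'): window [4,5] length 2
Longest substring with no repeats: "dh" with length 2

2


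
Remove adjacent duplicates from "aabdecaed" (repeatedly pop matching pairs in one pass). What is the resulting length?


Input: aabdecaed
Stack-based adjacent duplicate removal:
  Read 'a': push. Stack: a
  Read 'a': matches stack top 'a' => pop. Stack: (empty)
  Read 'b': push. Stack: b
  Read 'd': push. Stack: bd
  Read 'e': push. Stack: bde
  Read 'c': push. Stack: bdec
  Read 'a': push. Stack: bdeca
  Read 'e': push. Stack: bdecae
  Read 'd': push. Stack: bdecaed
Final stack: "bdecaed" (length 7)

7


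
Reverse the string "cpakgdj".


Input: cpakgdj
Reading characters right to left:
  Position 6: 'j'
  Position 5: 'd'
  Position 4: 'g'
  Position 3: 'k'
  Position 2: 'a'
  Position 1: 'p'
  Position 0: 'c'
Reversed: jdgkapc

jdgkapc


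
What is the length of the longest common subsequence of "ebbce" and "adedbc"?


LCS of "ebbce" and "adedbc"
DP table:
           a    d    e    d    b    c
      0    0    0    0    0    0    0
  e   0    0    0    1    1    1    1
  b   0    0    0    1    1    2    2
  b   0    0    0    1    1    2    2
  c   0    0    0    1    1    2    3
  e   0    0    0    1    1    2    3
LCS length = dp[5][6] = 3

3


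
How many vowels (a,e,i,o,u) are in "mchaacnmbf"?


Input: mchaacnmbf
Checking each character:
  'm' at position 0: consonant
  'c' at position 1: consonant
  'h' at position 2: consonant
  'a' at position 3: vowel (running total: 1)
  'a' at position 4: vowel (running total: 2)
  'c' at position 5: consonant
  'n' at position 6: consonant
  'm' at position 7: consonant
  'b' at position 8: consonant
  'f' at position 9: consonant
Total vowels: 2

2


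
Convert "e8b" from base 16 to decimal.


Input: "e8b" in base 16
Positional expansion:
  Digit 'e' (value 14) x 16^2 = 3584
  Digit '8' (value 8) x 16^1 = 128
  Digit 'b' (value 11) x 16^0 = 11
Sum = 3723

3723


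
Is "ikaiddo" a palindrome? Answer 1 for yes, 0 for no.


Input: ikaiddo
Reversed: oddiaki
  Compare pos 0 ('i') with pos 6 ('o'): MISMATCH
  Compare pos 1 ('k') with pos 5 ('d'): MISMATCH
  Compare pos 2 ('a') with pos 4 ('d'): MISMATCH
Result: not a palindrome

0


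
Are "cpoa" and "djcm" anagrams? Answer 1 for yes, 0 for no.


Strings: "cpoa", "djcm"
Sorted first:  acop
Sorted second: cdjm
Differ at position 0: 'a' vs 'c' => not anagrams

0


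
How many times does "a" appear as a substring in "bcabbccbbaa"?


Searching for "a" in "bcabbccbbaa"
Scanning each position:
  Position 0: "b" => no
  Position 1: "c" => no
  Position 2: "a" => MATCH
  Position 3: "b" => no
  Position 4: "b" => no
  Position 5: "c" => no
  Position 6: "c" => no
  Position 7: "b" => no
  Position 8: "b" => no
  Position 9: "a" => MATCH
  Position 10: "a" => MATCH
Total occurrences: 3

3


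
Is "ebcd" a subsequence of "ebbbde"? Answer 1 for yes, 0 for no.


Check if "ebcd" is a subsequence of "ebbbde"
Greedy scan:
  Position 0 ('e'): matches sub[0] = 'e'
  Position 1 ('b'): matches sub[1] = 'b'
  Position 2 ('b'): no match needed
  Position 3 ('b'): no match needed
  Position 4 ('d'): no match needed
  Position 5 ('e'): no match needed
Only matched 2/4 characters => not a subsequence

0


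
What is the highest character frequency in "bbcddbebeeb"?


Input: bbcddbebeeb
Character counts:
  'b': 5
  'c': 1
  'd': 2
  'e': 3
Maximum frequency: 5

5


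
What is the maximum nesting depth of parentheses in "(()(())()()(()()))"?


Input: "(()(())()()(()()))"
Tracking depth:
  Position 0 '(': depth becomes 1
  Position 1 '(': depth becomes 2
  Position 2 ')': depth becomes 1
  Position 3 '(': depth becomes 2
  Position 4 '(': depth becomes 3
  Position 5 ')': depth becomes 2
  Position 6 ')': depth becomes 1
  Position 7 '(': depth becomes 2
  Position 8 ')': depth becomes 1
  Position 9 '(': depth becomes 2
  Position 10 ')': depth becomes 1
  Position 11 '(': depth becomes 2
  Position 12 '(': depth becomes 3
  Position 13 ')': depth becomes 2
  Position 14 '(': depth becomes 3
  Position 15 ')': depth becomes 2
  Position 16 ')': depth becomes 1
  Position 17 ')': depth becomes 0
Maximum depth reached: 3

3


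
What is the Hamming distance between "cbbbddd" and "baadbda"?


Comparing "cbbbddd" and "baadbda" position by position:
  Position 0: 'c' vs 'b' => differ
  Position 1: 'b' vs 'a' => differ
  Position 2: 'b' vs 'a' => differ
  Position 3: 'b' vs 'd' => differ
  Position 4: 'd' vs 'b' => differ
  Position 5: 'd' vs 'd' => same
  Position 6: 'd' vs 'a' => differ
Total differences (Hamming distance): 6

6


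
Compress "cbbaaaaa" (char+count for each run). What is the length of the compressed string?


Input: cbbaaaaa
Runs:
  'c' x 1 => "c1"
  'b' x 2 => "b2"
  'a' x 5 => "a5"
Compressed: "c1b2a5"
Compressed length: 6

6


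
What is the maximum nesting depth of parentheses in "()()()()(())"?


Input: "()()()()(())"
Tracking depth:
  Position 0 '(': depth becomes 1
  Position 1 ')': depth becomes 0
  Position 2 '(': depth becomes 1
  Position 3 ')': depth becomes 0
  Position 4 '(': depth becomes 1
  Position 5 ')': depth becomes 0
  Position 6 '(': depth becomes 1
  Position 7 ')': depth becomes 0
  Position 8 '(': depth becomes 1
  Position 9 '(': depth becomes 2
  Position 10 ')': depth becomes 1
  Position 11 ')': depth becomes 0
Maximum depth reached: 2

2


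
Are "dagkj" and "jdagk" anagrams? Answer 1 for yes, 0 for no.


Strings: "dagkj", "jdagk"
Sorted first:  adgjk
Sorted second: adgjk
Sorted forms match => anagrams

1


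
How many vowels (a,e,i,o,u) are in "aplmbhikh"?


Input: aplmbhikh
Checking each character:
  'a' at position 0: vowel (running total: 1)
  'p' at position 1: consonant
  'l' at position 2: consonant
  'm' at position 3: consonant
  'b' at position 4: consonant
  'h' at position 5: consonant
  'i' at position 6: vowel (running total: 2)
  'k' at position 7: consonant
  'h' at position 8: consonant
Total vowels: 2

2


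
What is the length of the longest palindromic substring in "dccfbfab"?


Input: "dccfbfab"
Checking substrings for palindromes:
  [3:6] "fbf" (len 3) => palindrome
  [1:3] "cc" (len 2) => palindrome
Longest palindromic substring: "fbf" with length 3

3


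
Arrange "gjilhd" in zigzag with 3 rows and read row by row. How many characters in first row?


Zigzag "gjilhd" into 3 rows:
Placing characters:
  'g' => row 0
  'j' => row 1
  'i' => row 2
  'l' => row 1
  'h' => row 0
  'd' => row 1
Rows:
  Row 0: "gh"
  Row 1: "jld"
  Row 2: "i"
First row length: 2

2


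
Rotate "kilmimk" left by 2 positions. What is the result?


Input: "kilmimk", rotate left by 2
First 2 characters: "ki"
Remaining characters: "lmimk"
Concatenate remaining + first: "lmimk" + "ki" = "lmimkki"

lmimkki


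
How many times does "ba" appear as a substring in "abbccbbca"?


Searching for "ba" in "abbccbbca"
Scanning each position:
  Position 0: "ab" => no
  Position 1: "bb" => no
  Position 2: "bc" => no
  Position 3: "cc" => no
  Position 4: "cb" => no
  Position 5: "bb" => no
  Position 6: "bc" => no
  Position 7: "ca" => no
Total occurrences: 0

0


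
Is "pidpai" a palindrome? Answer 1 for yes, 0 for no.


Input: pidpai
Reversed: iapdip
  Compare pos 0 ('p') with pos 5 ('i'): MISMATCH
  Compare pos 1 ('i') with pos 4 ('a'): MISMATCH
  Compare pos 2 ('d') with pos 3 ('p'): MISMATCH
Result: not a palindrome

0


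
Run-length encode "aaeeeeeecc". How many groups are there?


Input: aaeeeeeecc
Scanning for consecutive runs:
  Group 1: 'a' x 2 (positions 0-1)
  Group 2: 'e' x 6 (positions 2-7)
  Group 3: 'c' x 2 (positions 8-9)
Total groups: 3

3


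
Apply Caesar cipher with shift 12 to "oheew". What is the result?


Caesar cipher: shift "oheew" by 12
  'o' (pos 14) + 12 = pos 0 = 'a'
  'h' (pos 7) + 12 = pos 19 = 't'
  'e' (pos 4) + 12 = pos 16 = 'q'
  'e' (pos 4) + 12 = pos 16 = 'q'
  'w' (pos 22) + 12 = pos 8 = 'i'
Result: atqqi

atqqi


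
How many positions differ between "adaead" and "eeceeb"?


Comparing "adaead" and "eeceeb" position by position:
  Position 0: 'a' vs 'e' => DIFFER
  Position 1: 'd' vs 'e' => DIFFER
  Position 2: 'a' vs 'c' => DIFFER
  Position 3: 'e' vs 'e' => same
  Position 4: 'a' vs 'e' => DIFFER
  Position 5: 'd' vs 'b' => DIFFER
Positions that differ: 5

5


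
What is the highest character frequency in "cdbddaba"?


Input: cdbddaba
Character counts:
  'a': 2
  'b': 2
  'c': 1
  'd': 3
Maximum frequency: 3

3


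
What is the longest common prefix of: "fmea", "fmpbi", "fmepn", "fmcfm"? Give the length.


Words: fmea, fmpbi, fmepn, fmcfm
  Position 0: all 'f' => match
  Position 1: all 'm' => match
  Position 2: ('e', 'p', 'e', 'c') => mismatch, stop
LCP = "fm" (length 2)

2


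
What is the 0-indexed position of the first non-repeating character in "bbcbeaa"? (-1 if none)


Input: bbcbeaa
Character frequencies:
  'a': 2
  'b': 3
  'c': 1
  'e': 1
Scanning left to right for freq == 1:
  Position 0 ('b'): freq=3, skip
  Position 1 ('b'): freq=3, skip
  Position 2 ('c'): unique! => answer = 2

2


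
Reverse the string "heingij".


Input: heingij
Reading characters right to left:
  Position 6: 'j'
  Position 5: 'i'
  Position 4: 'g'
  Position 3: 'n'
  Position 2: 'i'
  Position 1: 'e'
  Position 0: 'h'
Reversed: jignieh

jignieh


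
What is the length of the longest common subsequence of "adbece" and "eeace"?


LCS of "adbece" and "eeace"
DP table:
           e    e    a    c    e
      0    0    0    0    0    0
  a   0    0    0    1    1    1
  d   0    0    0    1    1    1
  b   0    0    0    1    1    1
  e   0    1    1    1    1    2
  c   0    1    1    1    2    2
  e   0    1    2    2    2    3
LCS length = dp[6][5] = 3

3


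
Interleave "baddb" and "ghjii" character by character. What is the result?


Interleaving "baddb" and "ghjii":
  Position 0: 'b' from first, 'g' from second => "bg"
  Position 1: 'a' from first, 'h' from second => "ah"
  Position 2: 'd' from first, 'j' from second => "dj"
  Position 3: 'd' from first, 'i' from second => "di"
  Position 4: 'b' from first, 'i' from second => "bi"
Result: bgahdjdibi

bgahdjdibi


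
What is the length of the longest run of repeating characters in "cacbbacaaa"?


Input: "cacbbacaaa"
Scanning for longest run:
  Position 1 ('a'): new char, reset run to 1
  Position 2 ('c'): new char, reset run to 1
  Position 3 ('b'): new char, reset run to 1
  Position 4 ('b'): continues run of 'b', length=2
  Position 5 ('a'): new char, reset run to 1
  Position 6 ('c'): new char, reset run to 1
  Position 7 ('a'): new char, reset run to 1
  Position 8 ('a'): continues run of 'a', length=2
  Position 9 ('a'): continues run of 'a', length=3
Longest run: 'a' with length 3

3


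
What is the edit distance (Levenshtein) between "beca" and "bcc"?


Computing edit distance: "beca" -> "bcc"
DP table:
           b    c    c
      0    1    2    3
  b   1    0    1    2
  e   2    1    1    2
  c   3    2    1    1
  a   4    3    2    2
Edit distance = dp[4][3] = 2

2


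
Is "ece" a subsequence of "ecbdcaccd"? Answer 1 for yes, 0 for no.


Check if "ece" is a subsequence of "ecbdcaccd"
Greedy scan:
  Position 0 ('e'): matches sub[0] = 'e'
  Position 1 ('c'): matches sub[1] = 'c'
  Position 2 ('b'): no match needed
  Position 3 ('d'): no match needed
  Position 4 ('c'): no match needed
  Position 5 ('a'): no match needed
  Position 6 ('c'): no match needed
  Position 7 ('c'): no match needed
  Position 8 ('d'): no match needed
Only matched 2/3 characters => not a subsequence

0


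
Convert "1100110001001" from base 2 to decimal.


Input: "1100110001001" in base 2
Positional expansion:
  Digit '1' (value 1) x 2^12 = 4096
  Digit '1' (value 1) x 2^11 = 2048
  Digit '0' (value 0) x 2^10 = 0
  Digit '0' (value 0) x 2^9 = 0
  Digit '1' (value 1) x 2^8 = 256
  Digit '1' (value 1) x 2^7 = 128
  Digit '0' (value 0) x 2^6 = 0
  Digit '0' (value 0) x 2^5 = 0
  Digit '0' (value 0) x 2^4 = 0
  Digit '1' (value 1) x 2^3 = 8
  Digit '0' (value 0) x 2^2 = 0
  Digit '0' (value 0) x 2^1 = 0
  Digit '1' (value 1) x 2^0 = 1
Sum = 6537

6537


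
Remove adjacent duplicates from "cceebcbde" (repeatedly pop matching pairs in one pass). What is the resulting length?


Input: cceebcbde
Stack-based adjacent duplicate removal:
  Read 'c': push. Stack: c
  Read 'c': matches stack top 'c' => pop. Stack: (empty)
  Read 'e': push. Stack: e
  Read 'e': matches stack top 'e' => pop. Stack: (empty)
  Read 'b': push. Stack: b
  Read 'c': push. Stack: bc
  Read 'b': push. Stack: bcb
  Read 'd': push. Stack: bcbd
  Read 'e': push. Stack: bcbde
Final stack: "bcbde" (length 5)

5


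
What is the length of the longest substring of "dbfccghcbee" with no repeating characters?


Input: "dbfccghcbee"
Sliding window (track last position of each char):
  Position 0 ('d'): window [0,0] length 1 -- new best
  Position 1 ('b'): window [0,1] length 2 -- new best
  Position 2 ('f'): window [0,2] length 3 -- new best
  Position 3 ('c'): window [0,3] length 4 -- new best
  Position 4 ('c'): repeat (last at 3), move window start to 4
  Position 4 ('c'): window [4,4] length 1
  Position 5 ('g'): window [4,5] length 2
  Position 6 ('h'): window [4,6] length 3
  Position 7 ('c'): repeat (last at 4), move window start to 5
  Position 7 ('c'): window [5,7] length 3
  Position 8 ('b'): window [5,8] length 4
  Position 9 ('e'): window [5,9] length 5 -- new best
  Position 10 ('e'): repeat (last at 9), move window start to 10
  Position 10 ('e'): window [10,10] length 1
Longest substring with no repeats: "ghcbe" with length 5

5


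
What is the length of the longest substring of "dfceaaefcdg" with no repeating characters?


Input: "dfceaaefcdg"
Sliding window (track last position of each char):
  Position 0 ('d'): window [0,0] length 1 -- new best
  Position 1 ('f'): window [0,1] length 2 -- new best
  Position 2 ('c'): window [0,2] length 3 -- new best
  Position 3 ('e'): window [0,3] length 4 -- new best
  Position 4 ('a'): window [0,4] length 5 -- new best
  Position 5 ('a'): repeat (last at 4), move window start to 5
  Position 5 ('a'): window [5,5] length 1
  Position 6 ('e'): window [5,6] length 2
  Position 7 ('f'): window [5,7] length 3
  Position 8 ('c'): window [5,8] length 4
  Position 9 ('d'): window [5,9] length 5
  Position 10 ('g'): window [5,10] length 6 -- new best
Longest substring with no repeats: "aefcdg" with length 6

6


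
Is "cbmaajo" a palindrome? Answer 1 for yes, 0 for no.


Input: cbmaajo
Reversed: ojaambc
  Compare pos 0 ('c') with pos 6 ('o'): MISMATCH
  Compare pos 1 ('b') with pos 5 ('j'): MISMATCH
  Compare pos 2 ('m') with pos 4 ('a'): MISMATCH
Result: not a palindrome

0


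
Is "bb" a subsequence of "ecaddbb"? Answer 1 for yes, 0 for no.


Check if "bb" is a subsequence of "ecaddbb"
Greedy scan:
  Position 0 ('e'): no match needed
  Position 1 ('c'): no match needed
  Position 2 ('a'): no match needed
  Position 3 ('d'): no match needed
  Position 4 ('d'): no match needed
  Position 5 ('b'): matches sub[0] = 'b'
  Position 6 ('b'): matches sub[1] = 'b'
All 2 characters matched => is a subsequence

1


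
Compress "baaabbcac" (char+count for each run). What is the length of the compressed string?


Input: baaabbcac
Runs:
  'b' x 1 => "b1"
  'a' x 3 => "a3"
  'b' x 2 => "b2"
  'c' x 1 => "c1"
  'a' x 1 => "a1"
  'c' x 1 => "c1"
Compressed: "b1a3b2c1a1c1"
Compressed length: 12

12


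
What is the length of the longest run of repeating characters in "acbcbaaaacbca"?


Input: "acbcbaaaacbca"
Scanning for longest run:
  Position 1 ('c'): new char, reset run to 1
  Position 2 ('b'): new char, reset run to 1
  Position 3 ('c'): new char, reset run to 1
  Position 4 ('b'): new char, reset run to 1
  Position 5 ('a'): new char, reset run to 1
  Position 6 ('a'): continues run of 'a', length=2
  Position 7 ('a'): continues run of 'a', length=3
  Position 8 ('a'): continues run of 'a', length=4
  Position 9 ('c'): new char, reset run to 1
  Position 10 ('b'): new char, reset run to 1
  Position 11 ('c'): new char, reset run to 1
  Position 12 ('a'): new char, reset run to 1
Longest run: 'a' with length 4

4


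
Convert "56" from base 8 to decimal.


Input: "56" in base 8
Positional expansion:
  Digit '5' (value 5) x 8^1 = 40
  Digit '6' (value 6) x 8^0 = 6
Sum = 46

46


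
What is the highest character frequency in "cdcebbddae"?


Input: cdcebbddae
Character counts:
  'a': 1
  'b': 2
  'c': 2
  'd': 3
  'e': 2
Maximum frequency: 3

3


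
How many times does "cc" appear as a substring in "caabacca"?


Searching for "cc" in "caabacca"
Scanning each position:
  Position 0: "ca" => no
  Position 1: "aa" => no
  Position 2: "ab" => no
  Position 3: "ba" => no
  Position 4: "ac" => no
  Position 5: "cc" => MATCH
  Position 6: "ca" => no
Total occurrences: 1

1


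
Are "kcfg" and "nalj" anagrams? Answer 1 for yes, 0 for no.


Strings: "kcfg", "nalj"
Sorted first:  cfgk
Sorted second: ajln
Differ at position 0: 'c' vs 'a' => not anagrams

0


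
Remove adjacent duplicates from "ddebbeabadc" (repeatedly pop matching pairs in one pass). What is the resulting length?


Input: ddebbeabadc
Stack-based adjacent duplicate removal:
  Read 'd': push. Stack: d
  Read 'd': matches stack top 'd' => pop. Stack: (empty)
  Read 'e': push. Stack: e
  Read 'b': push. Stack: eb
  Read 'b': matches stack top 'b' => pop. Stack: e
  Read 'e': matches stack top 'e' => pop. Stack: (empty)
  Read 'a': push. Stack: a
  Read 'b': push. Stack: ab
  Read 'a': push. Stack: aba
  Read 'd': push. Stack: abad
  Read 'c': push. Stack: abadc
Final stack: "abadc" (length 5)

5


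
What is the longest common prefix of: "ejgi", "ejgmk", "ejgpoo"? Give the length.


Words: ejgi, ejgmk, ejgpoo
  Position 0: all 'e' => match
  Position 1: all 'j' => match
  Position 2: all 'g' => match
  Position 3: ('i', 'm', 'p') => mismatch, stop
LCP = "ejg" (length 3)

3


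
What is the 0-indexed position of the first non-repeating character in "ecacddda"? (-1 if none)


Input: ecacddda
Character frequencies:
  'a': 2
  'c': 2
  'd': 3
  'e': 1
Scanning left to right for freq == 1:
  Position 0 ('e'): unique! => answer = 0

0


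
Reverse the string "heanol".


Input: heanol
Reading characters right to left:
  Position 5: 'l'
  Position 4: 'o'
  Position 3: 'n'
  Position 2: 'a'
  Position 1: 'e'
  Position 0: 'h'
Reversed: lonaeh

lonaeh


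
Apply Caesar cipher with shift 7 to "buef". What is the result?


Caesar cipher: shift "buef" by 7
  'b' (pos 1) + 7 = pos 8 = 'i'
  'u' (pos 20) + 7 = pos 1 = 'b'
  'e' (pos 4) + 7 = pos 11 = 'l'
  'f' (pos 5) + 7 = pos 12 = 'm'
Result: iblm

iblm


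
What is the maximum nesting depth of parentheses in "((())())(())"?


Input: "((())())(())"
Tracking depth:
  Position 0 '(': depth becomes 1
  Position 1 '(': depth becomes 2
  Position 2 '(': depth becomes 3
  Position 3 ')': depth becomes 2
  Position 4 ')': depth becomes 1
  Position 5 '(': depth becomes 2
  Position 6 ')': depth becomes 1
  Position 7 ')': depth becomes 0
  Position 8 '(': depth becomes 1
  Position 9 '(': depth becomes 2
  Position 10 ')': depth becomes 1
  Position 11 ')': depth becomes 0
Maximum depth reached: 3

3


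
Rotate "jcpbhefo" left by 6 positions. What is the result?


Input: "jcpbhefo", rotate left by 6
First 6 characters: "jcpbhe"
Remaining characters: "fo"
Concatenate remaining + first: "fo" + "jcpbhe" = "fojcpbhe"

fojcpbhe


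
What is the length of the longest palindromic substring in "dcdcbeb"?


Input: "dcdcbeb"
Checking substrings for palindromes:
  [0:3] "dcd" (len 3) => palindrome
  [1:4] "cdc" (len 3) => palindrome
  [4:7] "beb" (len 3) => palindrome
Longest palindromic substring: "dcd" with length 3

3


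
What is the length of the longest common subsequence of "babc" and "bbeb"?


LCS of "babc" and "bbeb"
DP table:
           b    b    e    b
      0    0    0    0    0
  b   0    1    1    1    1
  a   0    1    1    1    1
  b   0    1    2    2    2
  c   0    1    2    2    2
LCS length = dp[4][4] = 2

2


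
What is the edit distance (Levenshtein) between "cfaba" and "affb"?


Computing edit distance: "cfaba" -> "affb"
DP table:
           a    f    f    b
      0    1    2    3    4
  c   1    1    2    3    4
  f   2    2    1    2    3
  a   3    2    2    2    3
  b   4    3    3    3    2
  a   5    4    4    4    3
Edit distance = dp[5][4] = 3

3


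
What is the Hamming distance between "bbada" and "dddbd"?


Comparing "bbada" and "dddbd" position by position:
  Position 0: 'b' vs 'd' => differ
  Position 1: 'b' vs 'd' => differ
  Position 2: 'a' vs 'd' => differ
  Position 3: 'd' vs 'b' => differ
  Position 4: 'a' vs 'd' => differ
Total differences (Hamming distance): 5

5


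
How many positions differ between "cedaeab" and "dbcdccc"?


Comparing "cedaeab" and "dbcdccc" position by position:
  Position 0: 'c' vs 'd' => DIFFER
  Position 1: 'e' vs 'b' => DIFFER
  Position 2: 'd' vs 'c' => DIFFER
  Position 3: 'a' vs 'd' => DIFFER
  Position 4: 'e' vs 'c' => DIFFER
  Position 5: 'a' vs 'c' => DIFFER
  Position 6: 'b' vs 'c' => DIFFER
Positions that differ: 7

7


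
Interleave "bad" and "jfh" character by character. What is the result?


Interleaving "bad" and "jfh":
  Position 0: 'b' from first, 'j' from second => "bj"
  Position 1: 'a' from first, 'f' from second => "af"
  Position 2: 'd' from first, 'h' from second => "dh"
Result: bjafdh

bjafdh


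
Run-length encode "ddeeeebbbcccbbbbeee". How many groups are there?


Input: ddeeeebbbcccbbbbeee
Scanning for consecutive runs:
  Group 1: 'd' x 2 (positions 0-1)
  Group 2: 'e' x 4 (positions 2-5)
  Group 3: 'b' x 3 (positions 6-8)
  Group 4: 'c' x 3 (positions 9-11)
  Group 5: 'b' x 4 (positions 12-15)
  Group 6: 'e' x 3 (positions 16-18)
Total groups: 6

6


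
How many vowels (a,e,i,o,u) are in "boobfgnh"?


Input: boobfgnh
Checking each character:
  'b' at position 0: consonant
  'o' at position 1: vowel (running total: 1)
  'o' at position 2: vowel (running total: 2)
  'b' at position 3: consonant
  'f' at position 4: consonant
  'g' at position 5: consonant
  'n' at position 6: consonant
  'h' at position 7: consonant
Total vowels: 2

2


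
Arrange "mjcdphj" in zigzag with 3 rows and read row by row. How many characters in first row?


Zigzag "mjcdphj" into 3 rows:
Placing characters:
  'm' => row 0
  'j' => row 1
  'c' => row 2
  'd' => row 1
  'p' => row 0
  'h' => row 1
  'j' => row 2
Rows:
  Row 0: "mp"
  Row 1: "jdh"
  Row 2: "cj"
First row length: 2

2


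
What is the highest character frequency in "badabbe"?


Input: badabbe
Character counts:
  'a': 2
  'b': 3
  'd': 1
  'e': 1
Maximum frequency: 3

3


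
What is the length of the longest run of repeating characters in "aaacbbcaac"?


Input: "aaacbbcaac"
Scanning for longest run:
  Position 1 ('a'): continues run of 'a', length=2
  Position 2 ('a'): continues run of 'a', length=3
  Position 3 ('c'): new char, reset run to 1
  Position 4 ('b'): new char, reset run to 1
  Position 5 ('b'): continues run of 'b', length=2
  Position 6 ('c'): new char, reset run to 1
  Position 7 ('a'): new char, reset run to 1
  Position 8 ('a'): continues run of 'a', length=2
  Position 9 ('c'): new char, reset run to 1
Longest run: 'a' with length 3

3


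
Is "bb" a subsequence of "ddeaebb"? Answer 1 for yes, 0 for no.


Check if "bb" is a subsequence of "ddeaebb"
Greedy scan:
  Position 0 ('d'): no match needed
  Position 1 ('d'): no match needed
  Position 2 ('e'): no match needed
  Position 3 ('a'): no match needed
  Position 4 ('e'): no match needed
  Position 5 ('b'): matches sub[0] = 'b'
  Position 6 ('b'): matches sub[1] = 'b'
All 2 characters matched => is a subsequence

1


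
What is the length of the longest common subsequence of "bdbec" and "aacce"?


LCS of "bdbec" and "aacce"
DP table:
           a    a    c    c    e
      0    0    0    0    0    0
  b   0    0    0    0    0    0
  d   0    0    0    0    0    0
  b   0    0    0    0    0    0
  e   0    0    0    0    0    1
  c   0    0    0    1    1    1
LCS length = dp[5][5] = 1

1


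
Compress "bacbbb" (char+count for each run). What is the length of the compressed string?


Input: bacbbb
Runs:
  'b' x 1 => "b1"
  'a' x 1 => "a1"
  'c' x 1 => "c1"
  'b' x 3 => "b3"
Compressed: "b1a1c1b3"
Compressed length: 8

8


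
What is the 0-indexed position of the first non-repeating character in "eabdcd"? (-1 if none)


Input: eabdcd
Character frequencies:
  'a': 1
  'b': 1
  'c': 1
  'd': 2
  'e': 1
Scanning left to right for freq == 1:
  Position 0 ('e'): unique! => answer = 0

0


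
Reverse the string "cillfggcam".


Input: cillfggcam
Reading characters right to left:
  Position 9: 'm'
  Position 8: 'a'
  Position 7: 'c'
  Position 6: 'g'
  Position 5: 'g'
  Position 4: 'f'
  Position 3: 'l'
  Position 2: 'l'
  Position 1: 'i'
  Position 0: 'c'
Reversed: macggfllic

macggfllic


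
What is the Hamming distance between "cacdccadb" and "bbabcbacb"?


Comparing "cacdccadb" and "bbabcbacb" position by position:
  Position 0: 'c' vs 'b' => differ
  Position 1: 'a' vs 'b' => differ
  Position 2: 'c' vs 'a' => differ
  Position 3: 'd' vs 'b' => differ
  Position 4: 'c' vs 'c' => same
  Position 5: 'c' vs 'b' => differ
  Position 6: 'a' vs 'a' => same
  Position 7: 'd' vs 'c' => differ
  Position 8: 'b' vs 'b' => same
Total differences (Hamming distance): 6

6


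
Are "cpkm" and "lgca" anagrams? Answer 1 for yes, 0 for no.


Strings: "cpkm", "lgca"
Sorted first:  ckmp
Sorted second: acgl
Differ at position 0: 'c' vs 'a' => not anagrams

0


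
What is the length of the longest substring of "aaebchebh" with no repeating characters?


Input: "aaebchebh"
Sliding window (track last position of each char):
  Position 0 ('a'): window [0,0] length 1 -- new best
  Position 1 ('a'): repeat (last at 0), move window start to 1
  Position 1 ('a'): window [1,1] length 1
  Position 2 ('e'): window [1,2] length 2 -- new best
  Position 3 ('b'): window [1,3] length 3 -- new best
  Position 4 ('c'): window [1,4] length 4 -- new best
  Position 5 ('h'): window [1,5] length 5 -- new best
  Position 6 ('e'): repeat (last at 2), move window start to 3
  Position 6 ('e'): window [3,6] length 4
  Position 7 ('b'): repeat (last at 3), move window start to 4
  Position 7 ('b'): window [4,7] length 4
  Position 8 ('h'): repeat (last at 5), move window start to 6
  Position 8 ('h'): window [6,8] length 3
Longest substring with no repeats: "aebch" with length 5

5


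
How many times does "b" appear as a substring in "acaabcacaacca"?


Searching for "b" in "acaabcacaacca"
Scanning each position:
  Position 0: "a" => no
  Position 1: "c" => no
  Position 2: "a" => no
  Position 3: "a" => no
  Position 4: "b" => MATCH
  Position 5: "c" => no
  Position 6: "a" => no
  Position 7: "c" => no
  Position 8: "a" => no
  Position 9: "a" => no
  Position 10: "c" => no
  Position 11: "c" => no
  Position 12: "a" => no
Total occurrences: 1

1


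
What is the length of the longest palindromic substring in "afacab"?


Input: "afacab"
Checking substrings for palindromes:
  [0:3] "afa" (len 3) => palindrome
  [2:5] "aca" (len 3) => palindrome
Longest palindromic substring: "afa" with length 3

3


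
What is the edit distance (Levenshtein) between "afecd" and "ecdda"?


Computing edit distance: "afecd" -> "ecdda"
DP table:
           e    c    d    d    a
      0    1    2    3    4    5
  a   1    1    2    3    4    4
  f   2    2    2    3    4    5
  e   3    2    3    3    4    5
  c   4    3    2    3    4    5
  d   5    4    3    2    3    4
Edit distance = dp[5][5] = 4

4


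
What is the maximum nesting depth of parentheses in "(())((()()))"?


Input: "(())((()()))"
Tracking depth:
  Position 0 '(': depth becomes 1
  Position 1 '(': depth becomes 2
  Position 2 ')': depth becomes 1
  Position 3 ')': depth becomes 0
  Position 4 '(': depth becomes 1
  Position 5 '(': depth becomes 2
  Position 6 '(': depth becomes 3
  Position 7 ')': depth becomes 2
  Position 8 '(': depth becomes 3
  Position 9 ')': depth becomes 2
  Position 10 ')': depth becomes 1
  Position 11 ')': depth becomes 0
Maximum depth reached: 3

3


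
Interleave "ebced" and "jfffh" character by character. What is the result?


Interleaving "ebced" and "jfffh":
  Position 0: 'e' from first, 'j' from second => "ej"
  Position 1: 'b' from first, 'f' from second => "bf"
  Position 2: 'c' from first, 'f' from second => "cf"
  Position 3: 'e' from first, 'f' from second => "ef"
  Position 4: 'd' from first, 'h' from second => "dh"
Result: ejbfcfefdh

ejbfcfefdh


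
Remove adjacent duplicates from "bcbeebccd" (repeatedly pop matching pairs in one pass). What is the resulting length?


Input: bcbeebccd
Stack-based adjacent duplicate removal:
  Read 'b': push. Stack: b
  Read 'c': push. Stack: bc
  Read 'b': push. Stack: bcb
  Read 'e': push. Stack: bcbe
  Read 'e': matches stack top 'e' => pop. Stack: bcb
  Read 'b': matches stack top 'b' => pop. Stack: bc
  Read 'c': matches stack top 'c' => pop. Stack: b
  Read 'c': push. Stack: bc
  Read 'd': push. Stack: bcd
Final stack: "bcd" (length 3)

3


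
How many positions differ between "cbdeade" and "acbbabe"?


Comparing "cbdeade" and "acbbabe" position by position:
  Position 0: 'c' vs 'a' => DIFFER
  Position 1: 'b' vs 'c' => DIFFER
  Position 2: 'd' vs 'b' => DIFFER
  Position 3: 'e' vs 'b' => DIFFER
  Position 4: 'a' vs 'a' => same
  Position 5: 'd' vs 'b' => DIFFER
  Position 6: 'e' vs 'e' => same
Positions that differ: 5

5


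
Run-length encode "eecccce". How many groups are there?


Input: eecccce
Scanning for consecutive runs:
  Group 1: 'e' x 2 (positions 0-1)
  Group 2: 'c' x 4 (positions 2-5)
  Group 3: 'e' x 1 (positions 6-6)
Total groups: 3

3


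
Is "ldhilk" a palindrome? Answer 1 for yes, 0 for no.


Input: ldhilk
Reversed: klihdl
  Compare pos 0 ('l') with pos 5 ('k'): MISMATCH
  Compare pos 1 ('d') with pos 4 ('l'): MISMATCH
  Compare pos 2 ('h') with pos 3 ('i'): MISMATCH
Result: not a palindrome

0


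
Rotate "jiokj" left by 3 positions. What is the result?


Input: "jiokj", rotate left by 3
First 3 characters: "jio"
Remaining characters: "kj"
Concatenate remaining + first: "kj" + "jio" = "kjjio"

kjjio


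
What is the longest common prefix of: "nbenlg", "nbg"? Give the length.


Words: nbenlg, nbg
  Position 0: all 'n' => match
  Position 1: all 'b' => match
  Position 2: ('e', 'g') => mismatch, stop
LCP = "nb" (length 2)

2


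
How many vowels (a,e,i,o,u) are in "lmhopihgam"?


Input: lmhopihgam
Checking each character:
  'l' at position 0: consonant
  'm' at position 1: consonant
  'h' at position 2: consonant
  'o' at position 3: vowel (running total: 1)
  'p' at position 4: consonant
  'i' at position 5: vowel (running total: 2)
  'h' at position 6: consonant
  'g' at position 7: consonant
  'a' at position 8: vowel (running total: 3)
  'm' at position 9: consonant
Total vowels: 3

3


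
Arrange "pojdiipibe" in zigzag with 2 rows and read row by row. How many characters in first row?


Zigzag "pojdiipibe" into 2 rows:
Placing characters:
  'p' => row 0
  'o' => row 1
  'j' => row 0
  'd' => row 1
  'i' => row 0
  'i' => row 1
  'p' => row 0
  'i' => row 1
  'b' => row 0
  'e' => row 1
Rows:
  Row 0: "pjipb"
  Row 1: "odiie"
First row length: 5

5


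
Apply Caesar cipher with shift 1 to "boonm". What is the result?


Caesar cipher: shift "boonm" by 1
  'b' (pos 1) + 1 = pos 2 = 'c'
  'o' (pos 14) + 1 = pos 15 = 'p'
  'o' (pos 14) + 1 = pos 15 = 'p'
  'n' (pos 13) + 1 = pos 14 = 'o'
  'm' (pos 12) + 1 = pos 13 = 'n'
Result: cppon

cppon


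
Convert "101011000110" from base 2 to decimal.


Input: "101011000110" in base 2
Positional expansion:
  Digit '1' (value 1) x 2^11 = 2048
  Digit '0' (value 0) x 2^10 = 0
  Digit '1' (value 1) x 2^9 = 512
  Digit '0' (value 0) x 2^8 = 0
  Digit '1' (value 1) x 2^7 = 128
  Digit '1' (value 1) x 2^6 = 64
  Digit '0' (value 0) x 2^5 = 0
  Digit '0' (value 0) x 2^4 = 0
  Digit '0' (value 0) x 2^3 = 0
  Digit '1' (value 1) x 2^2 = 4
  Digit '1' (value 1) x 2^1 = 2
  Digit '0' (value 0) x 2^0 = 0
Sum = 2758

2758


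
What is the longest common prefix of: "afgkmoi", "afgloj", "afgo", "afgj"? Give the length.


Words: afgkmoi, afgloj, afgo, afgj
  Position 0: all 'a' => match
  Position 1: all 'f' => match
  Position 2: all 'g' => match
  Position 3: ('k', 'l', 'o', 'j') => mismatch, stop
LCP = "afg" (length 3)

3


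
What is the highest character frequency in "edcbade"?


Input: edcbade
Character counts:
  'a': 1
  'b': 1
  'c': 1
  'd': 2
  'e': 2
Maximum frequency: 2

2


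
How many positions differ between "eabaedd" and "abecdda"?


Comparing "eabaedd" and "abecdda" position by position:
  Position 0: 'e' vs 'a' => DIFFER
  Position 1: 'a' vs 'b' => DIFFER
  Position 2: 'b' vs 'e' => DIFFER
  Position 3: 'a' vs 'c' => DIFFER
  Position 4: 'e' vs 'd' => DIFFER
  Position 5: 'd' vs 'd' => same
  Position 6: 'd' vs 'a' => DIFFER
Positions that differ: 6

6


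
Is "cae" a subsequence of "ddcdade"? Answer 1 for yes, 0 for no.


Check if "cae" is a subsequence of "ddcdade"
Greedy scan:
  Position 0 ('d'): no match needed
  Position 1 ('d'): no match needed
  Position 2 ('c'): matches sub[0] = 'c'
  Position 3 ('d'): no match needed
  Position 4 ('a'): matches sub[1] = 'a'
  Position 5 ('d'): no match needed
  Position 6 ('e'): matches sub[2] = 'e'
All 3 characters matched => is a subsequence

1


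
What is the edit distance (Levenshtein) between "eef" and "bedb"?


Computing edit distance: "eef" -> "bedb"
DP table:
           b    e    d    b
      0    1    2    3    4
  e   1    1    1    2    3
  e   2    2    1    2    3
  f   3    3    2    2    3
Edit distance = dp[3][4] = 3

3


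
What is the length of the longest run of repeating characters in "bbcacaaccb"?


Input: "bbcacaaccb"
Scanning for longest run:
  Position 1 ('b'): continues run of 'b', length=2
  Position 2 ('c'): new char, reset run to 1
  Position 3 ('a'): new char, reset run to 1
  Position 4 ('c'): new char, reset run to 1
  Position 5 ('a'): new char, reset run to 1
  Position 6 ('a'): continues run of 'a', length=2
  Position 7 ('c'): new char, reset run to 1
  Position 8 ('c'): continues run of 'c', length=2
  Position 9 ('b'): new char, reset run to 1
Longest run: 'b' with length 2

2


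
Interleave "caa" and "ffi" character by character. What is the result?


Interleaving "caa" and "ffi":
  Position 0: 'c' from first, 'f' from second => "cf"
  Position 1: 'a' from first, 'f' from second => "af"
  Position 2: 'a' from first, 'i' from second => "ai"
Result: cfafai

cfafai
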